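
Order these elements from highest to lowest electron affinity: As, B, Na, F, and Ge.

F, Ge, As, Na, B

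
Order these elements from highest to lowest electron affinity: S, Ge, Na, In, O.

S > O > Ge > Na > In

Adding an electron releases more energy for atoms nearer the top right (short of the noble gases).
Here both period and group differ, so the two effects have to be weighed against each other.
Na > In: period and group pull opposite ways; the down-group shift dominates (53 vs 29 kJ/mol).
Ge > Na: the two effects oppose for this pair; the across-period effect wins (119 vs 53 kJ/mol).
O > Ge: relative to Ge, both the across-period and down-group shifts push O's electron affinity up.
S > O: this pair runs against the simple trend — see the exception note.
Note the exception: S has a higher electron affinity than O, contrary to the simple trend — the compact 2p subshell of O repels the added electron more than S's larger 3p does.
Tabulated electron affinity (kJ/mol): O 141, Na 53, S 200, Ge 119, In 29.
So from highest to lowest: S > O > Ge > Na > In.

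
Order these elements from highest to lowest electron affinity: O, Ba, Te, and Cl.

EA tends to increase across a period and decrease down a group, though the pattern is less regular than for IE or radius.
Neither a single period nor a single group — weigh both effects.
O > Ba: relative to Ba, both the across-period and down-group shifts push O's electron affinity up.
Te > O: this pair runs against the simple trend — see the exception note.
Cl > Te: relative to Te, both the across-period and down-group shifts push Cl's electron affinity up.
Note the exception: Te has a higher electron affinity than O, contrary to the simple trend — O's compact 2p subshell gives strong electron–electron repulsion on the added electron.
Tabulated electron affinity (kJ/mol): O 141, Cl 349, Te 190, Ba 14.
So from highest to lowest: Cl > Te > O > Ba.

Cl > Te > O > Ba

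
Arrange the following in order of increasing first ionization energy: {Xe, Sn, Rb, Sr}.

Rb < Sr < Sn < Xe

Rb is in period 5, group 1; Sr is in period 5, group 2; Sn is in period 5, group 14; Xe is in period 5, group 18.
First ionization energy rises across a period (greater Z_eff holds electrons more tightly) and falls down a group (valence electrons are farther from the nucleus).
All lie in period 5, so first ionization energy increases left to right.
So from lowest to highest: Rb < Sr < Sn < Xe.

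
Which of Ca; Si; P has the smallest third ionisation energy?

P

After 2 electrons have been removed, what remains? Ca²⁺ is the bare [Ar] core; Si²⁺ still has 2 valence electrons; P²⁺ still has 3 valence electrons.
Breaking into a closed-shell core is much more expensive than removing a leftover valence electron — Ca has the largest IE_3 here.
Valence configurations: Si²⁺ [Ne]3s², P²⁺ [Ne]3s²3p¹.
P²⁺ loses a lone 3p electron whereas Si²⁺ must break into a filled 3s² pair, so IE_3(Si) > IE_3(P) even though P has the higher nuclear charge.
Tabulated IE_3 (kJ/mol): Ca 4912, Si 3232, P 2914.
Putting it together, IE_3: P < Si < Ca.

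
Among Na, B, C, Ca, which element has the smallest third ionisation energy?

B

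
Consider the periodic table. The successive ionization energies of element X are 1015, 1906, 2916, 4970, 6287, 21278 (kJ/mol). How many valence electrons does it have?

5

Look for the largest jump between consecutive ionization energies: IE6/IE5 ≈ 3.4, far larger than any earlier ratio.
That jump marks the point where a core electron is being removed. So the atom has 5 valence electrons.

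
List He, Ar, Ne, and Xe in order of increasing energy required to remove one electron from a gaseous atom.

Xe < Ar < Ne < He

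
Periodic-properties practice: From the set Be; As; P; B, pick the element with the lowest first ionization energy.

B

Be is in period 2, group 2; B is in period 2, group 13; P is in period 3, group 15; As is in period 4, group 15.
Across a period the outer electron is held more tightly (higher IE₁); down a group it sits in a higher shell, more shielded, and comes off more easily.
These span different periods and groups, so the two trends combine.
Be > B: this pair runs against the simple trend — see the exception note.
As > Be: the two effects oppose for this pair; the across-period effect wins (947 vs 900 kJ/mol).
P > As: they share group 15; the group trend gives P the larger value.
Note the exception: Be has a higher first ionization energy than B, contrary to the simple trend — removing B's lone 2p electron is easier than breaking Be's filled 2s².
Approximate values (kJ/mol): Be 900, B 801, P 1012, As 947.
The lowest first ionization energy among these belongs to B.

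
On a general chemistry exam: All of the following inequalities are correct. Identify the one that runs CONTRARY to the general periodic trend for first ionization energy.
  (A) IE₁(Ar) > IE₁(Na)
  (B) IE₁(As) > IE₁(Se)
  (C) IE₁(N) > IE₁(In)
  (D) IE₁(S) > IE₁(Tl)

The general trend: first ionization energy increases across a period and decreases down a group.
(A) Ar (period 3, group 18) vs Na (period 3, group 1): the stated order agrees with the simple trend.
(B) As (period 4, group 15) vs Se (period 4, group 16): the stated order contradicts the simple trend.
(C) N (period 2, group 15) vs In (period 5, group 13): the stated order agrees with the simple trend.
(D) S (period 3, group 16) vs Tl (period 6, group 13): the stated order agrees with the simple trend.
The exception is (B): Se (4p⁴) ionizes more easily than half-filled As (4p³).

(B)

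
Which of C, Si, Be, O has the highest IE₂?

O

Consider each +1 ion: C⁺ still has 3 valence electrons; Si⁺ still has 3 valence electrons; Be⁺ still has 1 valence electron; O⁺ still has 5 valence electrons.
All are still removing valence electrons, so compare the +1 ions as you would atoms: IE_2 generally rises across a period (higher Z_eff) and falls down a group (larger shell), subject to the usual subshell exceptions.
Valence configurations: C⁺ [He]2s²2p¹, Si⁺ [Ne]3s²3p¹, Be⁺ [He]2s¹, O⁺ [He]2s²2p³.
Approximate IE_2 values (kJ/mol): C 2353, Si 1577, Be 1757, O 3388.
Putting it together, IE_2: Si < Be < C < O.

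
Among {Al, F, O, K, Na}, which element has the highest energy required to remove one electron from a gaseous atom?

O is in period 2, group 16; F is in period 2, group 17; Na is in period 3, group 1; Al is in period 3, group 13; K is in period 4, group 1.
IE₁ increases left→right with effective nuclear charge and decreases top→bottom as the valence shell moves farther out.
These span different periods and groups, so the two trends combine.
Na > K: they share group 1; the group trend gives Na the larger value.
Al > Na: both are in period 3; the period trend gives Al the larger value.
O > Al: relative to Al, both the across-period and down-group shifts push O's first ionization energy up.
F > O: F lies to the right of O in period 2, so the across-period effect alone puts F higher.
Approximate values (kJ/mol): O 1314, F 1681, Na 496, Al 578, K 419.
The highest energy required to remove one electron from a gaseous atom among these belongs to F.

F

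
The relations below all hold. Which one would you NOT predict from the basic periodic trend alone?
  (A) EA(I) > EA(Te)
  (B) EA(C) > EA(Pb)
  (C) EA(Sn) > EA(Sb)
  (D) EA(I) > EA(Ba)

(C)

The general trend: electron affinity increases across a period and decreases down a group.
(A) I (period 5, group 17) vs Te (period 5, group 16): the stated order agrees with the simple trend.
(B) C (period 2, group 14) vs Pb (period 6, group 14): the stated order agrees with the simple trend.
(C) Sn (period 5, group 14) vs Sb (period 5, group 15): the stated order contradicts the simple trend.
(D) I (period 5, group 17) vs Ba (period 6, group 2): the stated order agrees with the simple trend.
The exception is (C): adding an electron to Sb's half-filled 5p³ is unfavourable, so Sn has the more exothermic EA.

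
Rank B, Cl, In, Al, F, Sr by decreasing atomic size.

Sr, In, Al, Cl, B, F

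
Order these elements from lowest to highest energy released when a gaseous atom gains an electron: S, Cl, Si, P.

Si is in period 3, group 14; P is in period 3, group 15; S is in period 3, group 16; Cl is in period 3, group 17.
Atoms with high Z_eff and room in the valence shell (especially the halogens) have the most exothermic electron affinities.
All lie in period 3; the across-period trend (electron affinity increases left to right) applies, with the exception below.
Note the exception: Si has a higher electron affinity than P, contrary to the simple trend — adding an electron to P's half-filled 3p³ is unfavourable, so Si (3p²) has the more exothermic EA.
Tabulated electron affinity (kJ/mol): Si 134, P 72, S 200, Cl 349.
So from lowest to highest: P < Si < S < Cl.

P, Si, S, Cl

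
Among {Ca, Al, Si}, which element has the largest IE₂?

Consider each +1 ion: Ca⁺ still has 1 valence electron; Al⁺ still has 2 valence electrons; Si⁺ still has 3 valence electrons.
All are still removing valence electrons, so compare the +1 ions as you would atoms: IE_2 generally rises across a period (higher Z_eff) and falls down a group (larger shell), subject to the usual subshell exceptions.
Valence configurations: Ca⁺ [Ar]4s¹, Al⁺ [Ne]3s², Si⁺ [Ne]3s²3p¹.
Si⁺ loses a lone 3p electron whereas Al⁺ must break into a filled 3s² pair, so IE_2(Al) > IE_2(Si) even though Si has the higher nuclear charge.
Approximate IE_2 values (kJ/mol): Ca 1145, Al 1817, Si 1577.
So the second ionization energies run Ca < Si < Al.

Al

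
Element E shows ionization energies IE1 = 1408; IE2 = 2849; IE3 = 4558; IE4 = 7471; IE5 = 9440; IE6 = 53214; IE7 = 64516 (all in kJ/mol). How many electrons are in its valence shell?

5

Look for the largest jump between consecutive ionization energies: IE6/IE5 ≈ 5.6, far larger than any earlier ratio.
That jump marks the point where a core electron is being removed. So the atom has 5 valence electrons.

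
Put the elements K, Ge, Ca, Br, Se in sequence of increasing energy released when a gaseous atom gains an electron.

K is in period 4, group 1; Ca is in period 4, group 2; Ge is in period 4, group 14; Se is in period 4, group 16; Br is in period 4, group 17.
Electron affinity generally becomes more exothermic across a period toward the halogens and less exothermic down a group.
All lie in period 4; the across-period trend (electron affinity increases left to right) applies, with the exception below.
Note the exception: K has a higher electron affinity than Ca, contrary to the simple trend — adding an electron to Ca (ns²) has to open a new, higher-energy np subshell, which is unfavourable.
Approximate values (kJ/mol): K 48, Ca 2, Ge 119, Se 195, Br 325.
So from lowest to highest: Ca < K < Ge < Se < Br.

Ca < K < Ge < Se < Br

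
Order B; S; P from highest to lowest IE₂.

After 1 electron has been removed, what remains? B⁺ still has 2 valence electrons; S⁺ still has 5 valence electrons; P⁺ still has 4 valence electrons.
All are still removing valence electrons, so compare the +1 ions as you would atoms: IE_2 generally rises across a period (higher Z_eff) and falls down a group (larger shell), subject to the usual subshell exceptions.
Valence configurations: B⁺ [He]2s², S⁺ [Ne]3s²3p³, P⁺ [Ne]3s²3p².
The numbers (kJ/mol): B 2427, S 2252, P 1907.
So the second ionization energies run P < S < B.

B, S, P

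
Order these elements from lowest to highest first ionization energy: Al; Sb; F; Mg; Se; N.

N is in period 2, group 15; F is in period 2, group 17; Mg is in period 3, group 2; Al is in period 3, group 13; Se is in period 4, group 16; Sb is in period 5, group 15.
First ionization energy rises across a period (greater Z_eff holds electrons more tightly) and falls down a group (valence electrons are farther from the nucleus).
Neither a single period nor a single group — weigh both effects.
Mg > Al: this pair runs against the simple trend — see the exception note.
Sb > Mg: the two effects oppose for this pair; the across-period effect wins (831 vs 738 kJ/mol).
Se > Sb: both effects reinforce here, so Se is clearly the higher of the two.
N > Se: period and group pull opposite ways; the down-group shift dominates (1402 vs 941 kJ/mol).
F > N: both are in period 2; the period trend gives F the larger value.
Note the exception: Mg has a higher first ionization energy than Al, contrary to the simple trend — Al's single 3p electron is easier to remove than one from Mg's filled 3s².
For reference (kJ/mol): N 1402, F 1681, Mg 738, Al 578, Se 941, Sb 831.
So from lowest to highest: Al < Mg < Sb < Se < N < F.

Al, Mg, Sb, Se, N, F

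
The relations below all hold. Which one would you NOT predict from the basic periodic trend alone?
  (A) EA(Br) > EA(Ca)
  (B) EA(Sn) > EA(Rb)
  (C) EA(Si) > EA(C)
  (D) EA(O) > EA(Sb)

The general trend: electron affinity increases across a period and decreases down a group.
(A) Br (period 4, group 17) vs Ca (period 4, group 2): the stated order agrees with the simple trend.
(B) Sn (period 5, group 14) vs Rb (period 5, group 1): the stated order agrees with the simple trend.
(C) Si (period 3, group 14) vs C (period 2, group 14): the stated order contradicts the simple trend.
(D) O (period 2, group 16) vs Sb (period 5, group 15): the stated order agrees with the simple trend.
The exception is (C): Si's larger, more diffuse 3p orbitals accept an added electron slightly more readily than C's compact 2p.

(C)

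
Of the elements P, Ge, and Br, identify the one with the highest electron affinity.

Br

P is in period 3, group 15; Ge is in period 4, group 14; Br is in period 4, group 17.
Electron affinity generally becomes more exothermic across a period toward the halogens and less exothermic down a group.
These span different periods and groups, so the two trends combine.
Ge > P: this pair runs against the simple trend — see the exception note.
Br > Ge: Br lies to the right of Ge in period 4, so the across-period effect alone puts Br higher.
Note the exception: Ge has a higher electron affinity than P, contrary to the simple trend — adding an electron to P's half-filled np³ subshell costs electron-pairing energy.
For reference (kJ/mol): P 72, Ge 119, Br 325.
The highest electron affinity among these belongs to Br.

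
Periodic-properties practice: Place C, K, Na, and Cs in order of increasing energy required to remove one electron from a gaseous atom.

Cs < K < Na < C

Across a period the outer electron is held more tightly (higher IE₁); down a group it sits in a higher shell, more shielded, and comes off more easily.
Neither a single period nor a single group — weigh both effects.
K > Cs: K sits above Cs in group 1, so the down-group effect alone puts K higher.
Na > K: they share group 1; the group trend gives Na the larger value.
C > Na: relative to Na, both the across-period and down-group shifts push C's first ionization energy up.
For reference (kJ/mol): C 1086, Na 496, K 419, Cs 376.
So from lowest to highest: Cs < K < Na < C.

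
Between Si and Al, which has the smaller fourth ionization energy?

Si

Consider each +3 ion: Si³⁺ still has 1 valence electron; Al³⁺ is the bare [Ne] core.
Core electrons are held far more tightly than valence electrons, so Al tops the IE_4 order.
Approximate IE_4 values (kJ/mol): Si 4356, Al 11577.
So the fourth ionization energies run Si < Al.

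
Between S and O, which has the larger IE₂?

Consider each +1 ion: S⁺ still has 5 valence electrons; O⁺ still has 5 valence electrons.
All are still removing valence electrons, so compare the +1 ions as you would atoms: IE_2 generally rises across a period (higher Z_eff) and falls down a group (larger shell), subject to the usual subshell exceptions.
Valence configurations: S⁺ [Ne]3s²3p³, O⁺ [He]2s²2p³.
Approximate IE_2 values (kJ/mol): S 2252, O 3388.
Overall IE_2 order: S < O.

O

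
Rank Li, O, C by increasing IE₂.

C, O, Li

After 1 electron has been removed, what remains? Li⁺ is the bare [He] core; O⁺ still has 5 valence electrons; C⁺ still has 3 valence electrons.
Pulling an electron out of a noble-gas core costs far more than removing a remaining valence electron, so Li sits at the high end of IE_2.
Valence configurations: O⁺ [He]2s²2p³, C⁺ [He]2s²2p¹.
The numbers (kJ/mol): Li 7298, O 3388, C 2353.
Putting it together, IE_2: C < O < Li.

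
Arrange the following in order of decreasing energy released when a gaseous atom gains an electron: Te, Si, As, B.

B is in period 2, group 13; Si is in period 3, group 14; As is in period 4, group 15; Te is in period 5, group 16.
Electron affinity generally becomes more exothermic across a period toward the halogens and less exothermic down a group.
A diagonal step moves right (one effect) and down (the opposite effect) at once.
As > B: period and group pull opposite ways; the across-period shift dominates (78 vs 27 kJ/mol).
Si > As: the two effects oppose for this pair; the down-group effect wins (134 vs 78 kJ/mol).
Te > Si: period and group pull opposite ways; the across-period shift dominates (190 vs 134 kJ/mol).
Tabulated electron affinity (kJ/mol): B 27, Si 134, As 78, Te 190.
So from highest to lowest: Te > Si > As > B.

Te > Si > As > B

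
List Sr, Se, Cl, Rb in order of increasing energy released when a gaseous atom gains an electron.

Sr < Rb < Se < Cl

Atoms with high Z_eff and room in the valence shell (especially the halogens) have the most exothermic electron affinities.
Neither a single period nor a single group — weigh both effects.
Rb > Sr: this pair runs against the simple trend — see the exception note.
Se > Rb: both effects reinforce here, so Se is clearly the higher of the two.
Cl > Se: both effects reinforce here, so Cl is clearly the higher of the two.
Note the exception: Rb has a higher electron affinity than Sr, contrary to the simple trend — adding an electron to Sr (ns²) has to open a new, higher-energy np subshell, which is unfavourable.
For reference (kJ/mol): Cl 349, Se 195, Rb 47, Sr 5.
So from lowest to highest: Sr < Rb < Se < Cl.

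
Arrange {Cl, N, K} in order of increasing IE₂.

Cl < N < K

After 1 electron has been removed, what remains? Cl⁺ still has 6 valence electrons; N⁺ still has 4 valence electrons; K⁺ is the bare [Ar] core.
Pulling an electron out of a noble-gas core costs far more than removing a remaining valence electron, so K sits at the high end of IE_2.
Valence configurations: Cl⁺ [Ne]3s²3p⁴, N⁺ [He]2s²2p².
Approximate IE_2 values (kJ/mol): Cl 2298, N 2856, K 3052.
So the second ionization energies run Cl < N < K.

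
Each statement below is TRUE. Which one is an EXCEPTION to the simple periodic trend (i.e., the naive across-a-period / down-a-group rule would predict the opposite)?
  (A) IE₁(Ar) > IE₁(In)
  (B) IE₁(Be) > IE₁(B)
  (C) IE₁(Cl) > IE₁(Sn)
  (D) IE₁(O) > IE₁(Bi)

The general trend: first ionisation energy increases across a period and decreases down a group.
(A) Ar (period 3, group 18) vs In (period 5, group 13): the stated order agrees with the simple trend.
(B) Be (period 2, group 2) vs B (period 2, group 13): the stated order contradicts the simple trend.
(C) Cl (period 3, group 17) vs Sn (period 5, group 14): the stated order agrees with the simple trend.
(D) O (period 2, group 16) vs Bi (period 6, group 15): the stated order agrees with the simple trend.
The exception is (B): removing B's lone 2p electron is easier than breaking Be's filled 2s².

(B)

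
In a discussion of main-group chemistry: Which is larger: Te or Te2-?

Te2-

Forming Te2- adds 2 electrons to Te. More electron–electron repulsion in the same shell, with unchanged nuclear charge, lets the cloud expand.
An anion is larger than its parent atom: Te2- > Te.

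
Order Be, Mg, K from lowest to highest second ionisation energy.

Mg < Be < K

After 1 electron has been removed, what remains? Be⁺ still has 1 valence electron; Mg⁺ still has 1 valence electron; K⁺ is the bare [Ar] core.
Core electrons are held far more tightly than valence electrons, so K tops the IE_2 order.
Valence configurations: Be⁺ [He]2s¹, Mg⁺ [Ne]3s¹.
Approximate IE_2 values (kJ/mol): Be 1757, Mg 1451, K 3052.
So the second ionization energies run Mg < Be < K.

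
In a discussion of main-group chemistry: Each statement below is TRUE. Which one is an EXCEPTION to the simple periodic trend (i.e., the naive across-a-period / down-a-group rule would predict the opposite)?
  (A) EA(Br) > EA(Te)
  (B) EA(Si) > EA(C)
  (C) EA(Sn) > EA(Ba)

The general trend: electron affinity increases across a period and decreases down a group.
(A) Br (period 4, group 17) vs Te (period 5, group 16): the stated order agrees with the simple trend.
(B) Si (period 3, group 14) vs C (period 2, group 14): the stated order contradicts the simple trend.
(C) Sn (period 5, group 14) vs Ba (period 6, group 2): the stated order agrees with the simple trend.
The exception is (B): Si's larger, more diffuse 3p orbitals accept an added electron slightly more readily than C's compact 2p.

(B)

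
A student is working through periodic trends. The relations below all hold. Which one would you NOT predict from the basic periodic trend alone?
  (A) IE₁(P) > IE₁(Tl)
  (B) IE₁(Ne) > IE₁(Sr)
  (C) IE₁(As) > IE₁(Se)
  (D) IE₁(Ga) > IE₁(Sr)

The general trend: first ionisation energy increases across a period and decreases down a group.
(A) P (period 3, group 15) vs Tl (period 6, group 13): the stated order agrees with the simple trend.
(B) Ne (period 2, group 18) vs Sr (period 5, group 2): the stated order agrees with the simple trend.
(C) As (period 4, group 15) vs Se (period 4, group 16): the stated order contradicts the simple trend.
(D) Ga (period 4, group 13) vs Sr (period 5, group 2): the stated order agrees with the simple trend.
The exception is (C): Se (4p⁴) ionizes more easily than half-filled As (4p³).

(C)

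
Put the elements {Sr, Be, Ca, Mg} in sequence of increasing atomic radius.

Be is in period 2, group 2; Mg is in period 3, group 2; Ca is in period 4, group 2; Sr is in period 5, group 2.
Across a period the added protons contract the valence shell; down a group each new principal shell makes the atom larger.
All are in group 2, so atomic radius increases down the group.
So from smallest to largest: Be < Mg < Ca < Sr.

Be < Mg < Ca < Sr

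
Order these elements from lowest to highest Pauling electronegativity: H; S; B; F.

B < H < S < F

Smaller atoms with higher effective nuclear charge are more electronegative.
Here both period and group differ, so the two effects have to be weighed against each other.
H > B: the two effects oppose for this pair; the down-group effect wins (2.20 vs 2.04).
S > H: period and group pull opposite ways; the across-period shift dominates (2.58 vs 2.20).
F > S: relative to S, both the across-period and down-group shifts push F's electronegativity up.
Approximate values (Pauling): H 2.20, B 2.04, F 3.98, S 2.58.
So from lowest to highest: B < H < S < F.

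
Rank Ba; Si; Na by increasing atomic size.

Si < Na < Ba

Moving right in a period, electrons are added to the same shell under a stronger nuclear pull, so atoms get smaller; moving down, a new shell is opened and atoms get larger.
Neither a single period nor a single group — weigh both effects.
Na > Si: both are in period 3; the period trend gives Na the larger value.
Ba > Na: the two effects oppose for this pair; the down-group effect wins (196 vs 155 pm).
For reference (pm): Na 155, Si 116, Ba 196.
So from smallest to largest: Si < Na < Ba.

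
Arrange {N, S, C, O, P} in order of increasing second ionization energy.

After 1 electron has been removed, what remains? N⁺ still has 4 valence electrons; S⁺ still has 5 valence electrons; C⁺ still has 3 valence electrons; O⁺ still has 5 valence electrons; P⁺ still has 4 valence electrons.
All are still removing valence electrons, so compare the +1 ions as you would atoms: IE_2 generally rises across a period (higher Z_eff) and falls down a group (larger shell), subject to the usual subshell exceptions.
Valence configurations: N⁺ [He]2s²2p², S⁺ [Ne]3s²3p³, C⁺ [He]2s²2p¹, O⁺ [He]2s²2p³, P⁺ [Ne]3s²3p².
The numbers (kJ/mol): N 2856, S 2252, C 2353, O 3388, P 1907.
Hence IE_2: P < S < C < N < O.

P < S < C < N < O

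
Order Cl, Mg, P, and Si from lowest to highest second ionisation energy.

Mg < Si < P < Cl

IE_2 is the cost of taking one more electron from the +1 cation: Cl⁺ still has 6 valence electrons; Mg⁺ still has 1 valence electron; P⁺ still has 4 valence electrons; Si⁺ still has 3 valence electrons.
All are still removing valence electrons, so compare the +1 ions as you would atoms: IE_2 generally rises across a period (higher Z_eff) and falls down a group (larger shell), subject to the usual subshell exceptions.
Valence configurations: Cl⁺ [Ne]3s²3p⁴, Mg⁺ [Ne]3s¹, P⁺ [Ne]3s²3p², Si⁺ [Ne]3s²3p¹.
Tabulated IE_2 (kJ/mol): Cl 2298, Mg 1451, P 1907, Si 1577.
Overall IE_2 order: Mg < Si < P < Cl.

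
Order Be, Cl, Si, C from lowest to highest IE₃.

IE_3 is the cost of taking one more electron from the +2 cation: Be²⁺ is the bare [He] core; Cl²⁺ still has 5 valence electrons; Si²⁺ still has 2 valence electrons; C²⁺ still has 2 valence electrons.
Pulling an electron out of a noble-gas core costs far more than removing a remaining valence electron, so Be sits at the high end of IE_3.
Valence configurations: Cl²⁺ [Ne]3s²3p³, Si²⁺ [Ne]3s², C²⁺ [He]2s².
Tabulated IE_3 (kJ/mol): Be 14849, Cl 3822, Si 3232, C 4620.
Overall IE_3 order: Si < Cl < C < Be.

Si < Cl < C < Be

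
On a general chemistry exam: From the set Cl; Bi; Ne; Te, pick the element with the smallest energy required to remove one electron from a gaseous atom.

Bi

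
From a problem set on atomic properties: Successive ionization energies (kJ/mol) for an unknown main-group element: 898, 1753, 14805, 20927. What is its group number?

Group 2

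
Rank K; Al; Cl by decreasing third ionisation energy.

After 2 electrons have been removed, what remains? K²⁺ is already 1 electron into the core; Al²⁺ still has 1 valence electron; Cl²⁺ still has 5 valence electrons.
Breaking into a closed-shell core is much more expensive than removing a leftover valence electron — K has the largest IE_3 here.
Valence configurations: Al²⁺ [Ne]3s¹, Cl²⁺ [Ne]3s²3p³.
The numbers (kJ/mol): K 4420, Al 2745, Cl 3822.
Hence IE_3: Al < Cl < K.

K > Cl > Al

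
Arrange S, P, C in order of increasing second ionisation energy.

P < S < C

Consider each +1 ion: S⁺ still has 5 valence electrons; P⁺ still has 4 valence electrons; C⁺ still has 3 valence electrons.
All are still removing valence electrons, so compare the +1 ions as you would atoms: IE_2 generally rises across a period (higher Z_eff) and falls down a group (larger shell), subject to the usual subshell exceptions.
Valence configurations: S⁺ [Ne]3s²3p³, P⁺ [Ne]3s²3p², C⁺ [He]2s²2p¹.
Tabulated IE_2 (kJ/mol): S 2252, P 1907, C 2353.
Hence IE_2: P < S < C.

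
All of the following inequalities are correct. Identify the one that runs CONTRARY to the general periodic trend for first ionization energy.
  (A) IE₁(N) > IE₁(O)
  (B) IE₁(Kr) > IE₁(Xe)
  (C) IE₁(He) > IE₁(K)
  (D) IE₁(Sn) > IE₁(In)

(A)

The general trend: first ionization energy increases across a period and decreases down a group.
(A) N (period 2, group 15) vs O (period 2, group 16): the stated order contradicts the simple trend.
(B) Kr (period 4, group 18) vs Xe (period 5, group 18): the stated order agrees with the simple trend.
(C) He (period 1, group 18) vs K (period 4, group 1): the stated order agrees with the simple trend.
(D) Sn (period 5, group 14) vs In (period 5, group 13): the stated order agrees with the simple trend.
The exception is (A): pairing an electron in O's 2p⁴ costs repulsion energy, so O ionizes more easily than half-filled N (2p³).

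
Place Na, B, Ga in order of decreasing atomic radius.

B is in period 2, group 13; Na is in period 3, group 1; Ga is in period 4, group 13.
Moving right in a period, electrons are added to the same shell under a stronger nuclear pull, so atoms get smaller; moving down, a new shell is opened and atoms get larger.
Here both period and group differ, so the two effects have to be weighed against each other.
Ga > B: Ga sits below B in group 13, so the down-group effect alone puts Ga larger.
Na > Ga: the two effects oppose for this pair; the across-period effect wins (155 vs 124 pm).
For reference (pm): B 85, Na 155, Ga 124.
So from largest to smallest: Na > Ga > B.

Na > Ga > B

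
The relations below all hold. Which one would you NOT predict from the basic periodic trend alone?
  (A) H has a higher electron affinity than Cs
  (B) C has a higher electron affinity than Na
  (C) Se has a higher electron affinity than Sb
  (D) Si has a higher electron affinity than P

(D)

The general trend: electron affinity increases across a period and decreases down a group.
(A) H (period 1, group 1) vs Cs (period 6, group 1): the stated order agrees with the simple trend.
(B) C (period 2, group 14) vs Na (period 3, group 1): the stated order agrees with the simple trend.
(C) Se (period 4, group 16) vs Sb (period 5, group 15): the stated order agrees with the simple trend.
(D) Si (period 3, group 14) vs P (period 3, group 15): the stated order contradicts the simple trend.
The exception is (D): adding an electron to P's half-filled 3p³ is unfavourable, so Si (3p²) has the more exothermic EA.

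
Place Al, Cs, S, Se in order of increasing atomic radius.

Al is in period 3, group 13; S is in period 3, group 16; Se is in period 4, group 16; Cs is in period 6, group 1.
Atomic radius shrinks across a period as nuclear charge pulls the same shell inward, and grows down a group as new shells are added.
Here both period and group differ, so the two effects have to be weighed against each other.
Se > S: they share group 16; the group trend gives Se the larger value.
Al > Se: period and group pull opposite ways; the across-period shift dominates (126 vs 116 pm).
Cs > Al: relative to Al, both the across-period and down-group shifts push Cs's atomic radius up.
Approximate values (pm): Al 126, S 103, Se 116, Cs 232.
So from smallest to largest: S < Se < Al < Cs.

S < Se < Al < Cs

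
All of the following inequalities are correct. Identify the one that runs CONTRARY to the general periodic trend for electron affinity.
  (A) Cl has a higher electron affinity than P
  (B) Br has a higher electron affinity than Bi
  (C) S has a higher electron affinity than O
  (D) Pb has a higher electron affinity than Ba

(C)

The general trend: electron affinity increases across a period and decreases down a group.
(A) Cl (period 3, group 17) vs P (period 3, group 15): the stated order agrees with the simple trend.
(B) Br (period 4, group 17) vs Bi (period 6, group 15): the stated order agrees with the simple trend.
(C) S (period 3, group 16) vs O (period 2, group 16): the stated order contradicts the simple trend.
(D) Pb (period 6, group 14) vs Ba (period 6, group 2): the stated order agrees with the simple trend.
The exception is (C): the compact 2p subshell of O repels the added electron more than S's larger 3p does.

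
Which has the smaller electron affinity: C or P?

P

C is in period 2, group 14; P is in period 3, group 15.
Electron affinity generally becomes more exothermic across a period toward the halogens and less exothermic down a group.
A diagonal step moves right (one effect) and down (the opposite effect) at once.
C > P: period and group pull opposite ways; the down-group shift dominates (122 vs 72 kJ/mol).
For reference (kJ/mol): C 122, P 72.
So P has the smaller electron affinity (P < C).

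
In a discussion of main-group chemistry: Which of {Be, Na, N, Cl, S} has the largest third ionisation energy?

Be

The third ionization energy removes an electron from the +2 ion. For each element: Be²⁺ is the bare [He] core; Na²⁺ is already 1 electron into the core; N²⁺ still has 3 valence electrons; Cl²⁺ still has 5 valence electrons; S²⁺ still has 4 valence electrons.
Breaking into a closed-shell core is much more expensive than removing a leftover valence electron — Na and Be have the largest IE_3 here.
Valence configurations: N²⁺ [He]2s²2p¹, Cl²⁺ [Ne]3s²3p³, S²⁺ [Ne]3s²3p².
Tabulated IE_3 (kJ/mol): Be 14849, Na 6910, N 4578, Cl 3822, S 3357.
Hence IE_3: S < Cl < N < Na < Be.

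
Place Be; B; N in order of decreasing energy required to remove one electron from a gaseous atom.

Be is in period 2, group 2; B is in period 2, group 13; N is in period 2, group 15.
First ionization energy rises across a period (greater Z_eff holds electrons more tightly) and falls down a group (valence electrons are farther from the nucleus).
All lie in period 2; the across-period trend (first ionization energy increases left to right) applies, with the exception below.
Note the exception: Be has a higher first ionization energy than B, contrary to the simple trend — removing B's lone 2p electron is easier than breaking Be's filled 2s².
Approximate values (kJ/mol): Be 900, B 801, N 1402.
So from highest to lowest: N > Be > B.

N, Be, B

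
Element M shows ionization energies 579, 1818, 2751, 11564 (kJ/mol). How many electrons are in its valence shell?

Look for the largest jump between consecutive ionization energies: IE4/IE3 ≈ 4.2, far larger than any earlier ratio.
That jump marks the point where a core electron is being removed. So the atom has 3 valence electrons.

3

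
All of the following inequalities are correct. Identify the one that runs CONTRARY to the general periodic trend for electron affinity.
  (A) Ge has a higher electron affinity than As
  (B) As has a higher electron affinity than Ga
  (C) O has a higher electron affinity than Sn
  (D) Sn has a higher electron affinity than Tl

(A)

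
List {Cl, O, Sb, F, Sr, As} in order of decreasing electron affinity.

O is in period 2, group 16; F is in period 2, group 17; Cl is in period 3, group 17; As is in period 4, group 15; Sr is in period 5, group 2; Sb is in period 5, group 15.
Atoms with high Z_eff and room in the valence shell (especially the halogens) have the most exothermic electron affinities.
Here both period and group differ, so the two effects have to be weighed against each other.
As > Sr: both effects reinforce here, so As is clearly the higher of the two.
Sb > As: this pair runs against the simple trend — see the exception note.
O > Sb: relative to Sb, both the across-period and down-group shifts push O's electron affinity up.
F > O: both are in period 2; the period trend gives F the larger value.
Cl > F: this pair runs against the simple trend — see the exception note.
Note the exception: Sb has a higher electron affinity than As, contrary to the simple trend — both are half-filled np³, but the pairing/repulsion penalty for the added electron shrinks as the p orbitals become larger and more diffuse down the group, and for Sb that outweighs the weaker nuclear attraction.
Note the exception: Cl has a higher electron affinity than F, contrary to the simple trend — F's small 2p subshell makes the incoming electron feel strong e⁻–e⁻ repulsion, so Cl actually releases more energy on gaining an electron.
Approximate values (kJ/mol): O 141, F 328, Cl 349, As 78, Sr 5, Sb 103.
So from highest to lowest: Cl > F > O > Sb > As > Sr.

Cl, F, O, Sb, As, Sr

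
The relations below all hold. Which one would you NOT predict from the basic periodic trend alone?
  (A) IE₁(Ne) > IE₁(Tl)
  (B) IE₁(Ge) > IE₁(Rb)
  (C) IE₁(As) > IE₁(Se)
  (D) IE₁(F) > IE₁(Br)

(C)

The general trend: first ionisation energy increases across a period and decreases down a group.
(A) Ne (period 2, group 18) vs Tl (period 6, group 13): the stated order agrees with the simple trend.
(B) Ge (period 4, group 14) vs Rb (period 5, group 1): the stated order agrees with the simple trend.
(C) As (period 4, group 15) vs Se (period 4, group 16): the stated order contradicts the simple trend.
(D) F (period 2, group 17) vs Br (period 4, group 17): the stated order agrees with the simple trend.
The exception is (C): Se (4p⁴) ionizes more easily than half-filled As (4p³).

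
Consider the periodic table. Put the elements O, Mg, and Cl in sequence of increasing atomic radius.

O is in period 2, group 16; Mg is in period 3, group 2; Cl is in period 3, group 17.
Atomic radius shrinks across a period as nuclear charge pulls the same shell inward, and grows down a group as new shells are added.
Here both period and group differ, so the two effects have to be weighed against each other.
Cl > O: the two effects oppose for this pair; the down-group effect wins (99 vs 63 pm).
Mg > Cl: both are in period 3; the period trend gives Mg the larger value.
Tabulated atomic radius (pm): O 63, Mg 139, Cl 99.
So from smallest to largest: O < Cl < Mg.

O < Cl < Mg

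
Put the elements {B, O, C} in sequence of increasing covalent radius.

O < C < B

B is in period 2, group 13; C is in period 2, group 14; O is in period 2, group 16.
Across a period the added protons contract the valence shell; down a group each new principal shell makes the atom larger.
All lie in period 2, so atomic radius increases right to left.
So from smallest to largest: O < C < B.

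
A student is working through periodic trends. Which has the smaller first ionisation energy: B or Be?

Be is in period 2, group 2; B is in period 2, group 13.
IE₁ increases left→right with effective nuclear charge and decreases top→bottom as the valence shell moves farther out.
All lie in period 2; the across-period trend (first ionization energy increases left to right) applies, with the exception below.
Note the exception: Be has a higher first ionization energy than B, contrary to the simple trend — removing B's lone 2p electron is easier than breaking Be's filled 2s².
Approximate values (kJ/mol): Be 900, B 801.
So B has the smaller first ionisation energy (B < Be).

B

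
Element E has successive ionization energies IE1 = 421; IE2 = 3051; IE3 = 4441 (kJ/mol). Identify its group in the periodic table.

Group 1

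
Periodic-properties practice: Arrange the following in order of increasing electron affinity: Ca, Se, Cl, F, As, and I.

Ca < As < Se < I < F < Cl

F is in period 2, group 17; Cl is in period 3, group 17; Ca is in period 4, group 2; As is in period 4, group 15; Se is in period 4, group 16; I is in period 5, group 17.
Adding an electron releases more energy for atoms nearer the top right (short of the noble gases).
These span different periods and groups, so the two trends combine.
As > Ca: As lies to the right of Ca in period 4, so the across-period effect alone puts As higher.
Se > As: Se lies to the right of As in period 4, so the across-period effect alone puts Se higher.
I > Se: period and group pull opposite ways; the across-period shift dominates (295 vs 195 kJ/mol).
F > I: F sits above I in group 17, so the down-group effect alone puts F higher.
Cl > F: this pair runs against the simple trend — see the exception note.
Note the exception: Cl has a higher electron affinity than F, contrary to the simple trend — F's small 2p subshell makes the incoming electron feel strong e⁻–e⁻ repulsion, so Cl actually releases more energy on gaining an electron.
Approximate values (kJ/mol): F 328, Cl 349, Ca 2, As 78, Se 195, I 295.
So from lowest to highest: Ca < As < Se < I < F < Cl.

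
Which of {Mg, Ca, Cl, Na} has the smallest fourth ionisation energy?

Cl

After 3 electrons have been removed, what remains? Mg³⁺ is already 1 electron into the core; Ca³⁺ is already 1 electron into the core; Cl³⁺ still has 4 valence electrons; Na³⁺ is already 2 electrons into the core.
Breaking into a closed-shell core is much more expensive than removing a leftover valence electron — Ca, Na and Mg have the largest IE_4 here.
Approximate IE_4 values (kJ/mol): Mg 10543, Ca 6491, Cl 5159, Na 9543.
Hence IE_4: Cl < Ca < Na < Mg.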